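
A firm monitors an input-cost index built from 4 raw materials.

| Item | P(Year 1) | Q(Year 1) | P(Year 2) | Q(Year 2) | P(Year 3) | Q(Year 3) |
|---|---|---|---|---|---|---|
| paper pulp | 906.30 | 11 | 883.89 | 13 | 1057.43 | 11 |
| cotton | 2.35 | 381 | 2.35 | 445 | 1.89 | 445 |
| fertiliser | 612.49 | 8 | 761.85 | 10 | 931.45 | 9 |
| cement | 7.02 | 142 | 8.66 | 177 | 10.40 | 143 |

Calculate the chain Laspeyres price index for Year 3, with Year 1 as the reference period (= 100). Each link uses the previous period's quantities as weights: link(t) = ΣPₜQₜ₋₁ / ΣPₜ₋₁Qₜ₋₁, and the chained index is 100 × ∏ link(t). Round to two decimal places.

127.06

Link Year 1→Year 2:
ΣP(Year 2)Q(Year 1) = 883.89×11 + 2.35×381 + 761.85×8 + 8.66×142 = 9722.79 + 895.35 + 6094.8 + 1229.72 = 17942.66
ΣP(Year 1)Q(Year 1) = 906.30×11 + 2.35×381 + 612.49×8 + 7.02×142 = 9969.3 + 895.35 + 4899.92 + 996.84 = 16761.41
link = 17942.66/16761.41 = 1.070474
Link Year 2→Year 3:
ΣP(Year 3)Q(Year 2) = 1057.43×13 + 1.89×445 + 931.45×10 + 10.40×177 = 13746.59 + 841.05 + 9314.5 + 1840.8 = 25742.94
ΣP(Year 2)Q(Year 2) = 883.89×13 + 2.35×445 + 761.85×10 + 8.66×177 = 11490.57 + 1045.75 + 7618.5 + 1532.82 = 21687.64
link = 25742.94/21687.64 = 1.186987
Chained index = 100 × 1.070474 × 1.186987 = 127.0639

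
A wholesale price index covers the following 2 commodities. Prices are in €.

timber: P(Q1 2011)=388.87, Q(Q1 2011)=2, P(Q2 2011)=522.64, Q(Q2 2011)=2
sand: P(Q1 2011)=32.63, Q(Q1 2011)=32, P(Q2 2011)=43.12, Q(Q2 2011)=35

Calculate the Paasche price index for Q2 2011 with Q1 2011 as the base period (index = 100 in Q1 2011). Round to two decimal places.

Paasche price index uses current-period quantities as weights.
ΣP(Q2 2011)·Q(Q2 2011) = 522.64×2 + 43.12×35 = 1045.28 + 1509.2 = 2554.48
ΣP(Q1 2011)·Q(Q2 2011) = 388.87×2 + 32.63×35 = 777.74 + 1142.05 = 1919.79
Index = 2554.48 / 1919.79 × 100 = 133.0604

133.06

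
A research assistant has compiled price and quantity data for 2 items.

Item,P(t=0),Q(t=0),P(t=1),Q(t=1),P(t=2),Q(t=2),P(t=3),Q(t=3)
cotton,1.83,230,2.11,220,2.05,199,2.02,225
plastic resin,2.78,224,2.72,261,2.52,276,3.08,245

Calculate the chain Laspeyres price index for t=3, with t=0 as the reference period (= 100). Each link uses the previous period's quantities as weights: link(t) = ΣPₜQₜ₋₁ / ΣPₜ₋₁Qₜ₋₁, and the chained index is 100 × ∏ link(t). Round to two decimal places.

112.38

Link t=0→t=1:
ΣP(t=1)Q(t=0) = 2.11×230 + 2.72×224 = 485.3 + 609.28 = 1094.58
ΣP(t=0)Q(t=0) = 1.83×230 + 2.78×224 = 420.9 + 622.72 = 1043.62
link = 1094.58/1043.62 = 1.048830
Link t=1→t=2:
ΣP(t=2)Q(t=1) = 2.05×220 + 2.52×261 = 451 + 657.72 = 1108.72
ΣP(t=1)Q(t=1) = 2.11×220 + 2.72×261 = 464.2 + 709.92 = 1174.12
link = 1108.72/1174.12 = 0.944299
Link t=2→t=3:
ΣP(t=3)Q(t=2) = 2.02×199 + 3.08×276 = 401.98 + 850.08 = 1252.06
ΣP(t=2)Q(t=2) = 2.05×199 + 2.52×276 = 407.95 + 695.52 = 1103.47
link = 1252.06/1103.47 = 1.134657
Chained index = 100 × 1.048830 × 0.944299 × 1.134657 = 112.3774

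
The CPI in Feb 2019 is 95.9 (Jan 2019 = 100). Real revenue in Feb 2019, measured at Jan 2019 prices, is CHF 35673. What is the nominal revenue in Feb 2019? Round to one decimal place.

34210.4

Nominal = Real × (Index/100) = 35673 × (95.9/100)
        = 35673 × 0.959 = 34210.4070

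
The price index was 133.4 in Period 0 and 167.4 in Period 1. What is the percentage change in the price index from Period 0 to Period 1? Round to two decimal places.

Change = (167.4 − 133.4) / 133.4 × 100
       = 34.0 / 133.4 × 100 = 25.4873%

25.49%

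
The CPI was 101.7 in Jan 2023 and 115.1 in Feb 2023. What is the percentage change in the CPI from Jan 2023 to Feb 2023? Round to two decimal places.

Change = (115.1 − 101.7) / 101.7 × 100
       = 13.4 / 101.7 × 100 = 13.1760%

13.18%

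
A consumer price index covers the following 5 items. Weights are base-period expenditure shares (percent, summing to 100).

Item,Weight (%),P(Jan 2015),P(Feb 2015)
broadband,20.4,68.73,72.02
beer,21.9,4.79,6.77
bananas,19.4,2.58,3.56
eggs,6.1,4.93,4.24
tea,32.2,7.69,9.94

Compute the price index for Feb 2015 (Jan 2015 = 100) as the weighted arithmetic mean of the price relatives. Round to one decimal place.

broadband: 20.4 × (72.02/68.73) = 20.4 × 1.047868 = 21.3765
beer: 21.9 × (6.77/4.79) = 21.9 × 1.413361 = 30.9526
bananas: 19.4 × (3.56/2.58) = 19.4 × 1.379845 = 26.7690
eggs: 6.1 × (4.24/4.93) = 6.1 × 0.860041 = 5.2462
tea: 32.2 × (9.94/7.69) = 32.2 × 1.292588 = 41.6213
Index = Σ wᵢ·(p₁ᵢ/p₀ᵢ) = 21.3765 + 30.9526 + 26.7690 + 5.2462 + 41.6213 = 125.9657

126.0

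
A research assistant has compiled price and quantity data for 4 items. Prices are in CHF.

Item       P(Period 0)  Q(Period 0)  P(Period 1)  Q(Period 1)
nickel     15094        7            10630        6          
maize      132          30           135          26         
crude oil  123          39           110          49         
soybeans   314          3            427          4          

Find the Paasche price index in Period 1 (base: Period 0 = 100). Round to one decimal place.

73.4

Paasche price index uses current-period quantities as weights.
ΣP(Period 1)·Q(Period 1) = 10630×6 + 135×26 + 110×49 + 427×4 = 63780 + 3510 + 5390 + 1708 = 74388
ΣP(Period 0)·Q(Period 1) = 15094×6 + 132×26 + 123×49 + 314×4 = 90564 + 3432 + 6027 + 1256 = 101279
Index = 74388 / 101279 × 100 = 73.4486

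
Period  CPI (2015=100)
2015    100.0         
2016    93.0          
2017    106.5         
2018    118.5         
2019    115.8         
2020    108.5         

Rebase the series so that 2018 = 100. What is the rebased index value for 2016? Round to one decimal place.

Rebased(2016) = 93.0 / 118.5 × 100 = 78.4810

78.5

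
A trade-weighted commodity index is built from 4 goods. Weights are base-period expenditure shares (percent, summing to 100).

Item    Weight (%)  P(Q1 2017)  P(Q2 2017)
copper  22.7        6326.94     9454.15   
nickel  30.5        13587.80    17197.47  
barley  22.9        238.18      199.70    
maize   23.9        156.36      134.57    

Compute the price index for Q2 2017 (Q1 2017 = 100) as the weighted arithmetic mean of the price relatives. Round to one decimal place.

112.3

copper: 22.7 × (9454.15/6326.94) = 22.7 × 1.494269 = 33.9199
nickel: 30.5 × (17197.47/13587.80) = 30.5 × 1.265655 = 38.6025
barley: 22.9 × (199.70/238.18) = 22.9 × 0.838442 = 19.2003
maize: 23.9 × (134.57/156.36) = 23.9 × 0.860642 = 20.5693
Index = Σ wᵢ·(p₁ᵢ/p₀ᵢ) = 33.9199 + 38.6025 + 19.2003 + 20.5693 = 112.2920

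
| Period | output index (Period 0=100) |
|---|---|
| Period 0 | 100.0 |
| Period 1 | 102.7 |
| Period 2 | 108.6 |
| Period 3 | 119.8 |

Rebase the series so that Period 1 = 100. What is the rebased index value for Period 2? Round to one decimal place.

Rebased(Period 2) = 108.6 / 102.7 × 100 = 105.7449

105.7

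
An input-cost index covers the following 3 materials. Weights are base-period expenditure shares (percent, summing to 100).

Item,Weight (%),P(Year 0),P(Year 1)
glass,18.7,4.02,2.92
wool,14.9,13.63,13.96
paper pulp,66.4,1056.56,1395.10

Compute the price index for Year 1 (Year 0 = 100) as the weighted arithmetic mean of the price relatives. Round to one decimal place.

116.5

glass: 18.7 × (2.92/4.02) = 18.7 × 0.726368 = 13.5831
wool: 14.9 × (13.96/13.63) = 14.9 × 1.024211 = 15.2607
paper pulp: 66.4 × (1395.10/1056.56) = 66.4 × 1.320417 = 87.6757
Index = Σ wᵢ·(p₁ᵢ/p₀ᵢ) = 13.5831 + 15.2607 + 87.6757 = 116.5195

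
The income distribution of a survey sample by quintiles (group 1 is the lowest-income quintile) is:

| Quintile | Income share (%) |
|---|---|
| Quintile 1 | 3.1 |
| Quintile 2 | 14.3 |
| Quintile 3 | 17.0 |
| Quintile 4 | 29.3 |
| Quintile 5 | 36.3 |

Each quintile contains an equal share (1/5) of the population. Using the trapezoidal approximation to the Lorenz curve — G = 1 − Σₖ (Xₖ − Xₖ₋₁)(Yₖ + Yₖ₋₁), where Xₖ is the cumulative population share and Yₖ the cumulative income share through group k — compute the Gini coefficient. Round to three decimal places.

0.326

Cumulative income shares Yₖ: 0.0310, 0.1740, 0.3440, 0.6370, 1.0000
Σ (Xₖ−Xₖ₋₁)(Yₖ+Yₖ₋₁) = (1/5)(0.0310+0.0000) + (1/5)(0.1740+0.0310) + (1/5)(0.3440+0.1740) + (1/5)(0.6370+0.3440) + (1/5)(1.0000+0.6370)
  = 0.0062 + 0.0410 + 0.1036 + 0.1962 + 0.3274 = 0.6744
G = 1 − 0.6744 = 0.3256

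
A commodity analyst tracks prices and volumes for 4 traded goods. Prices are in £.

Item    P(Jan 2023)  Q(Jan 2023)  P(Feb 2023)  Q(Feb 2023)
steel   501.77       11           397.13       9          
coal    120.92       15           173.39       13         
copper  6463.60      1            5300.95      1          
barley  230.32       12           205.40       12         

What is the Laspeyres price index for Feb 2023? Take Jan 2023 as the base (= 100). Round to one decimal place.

Laspeyres price index uses base-period quantities as weights.
ΣP(Feb 2023)·Q(Jan 2023) = 397.13×11 + 173.39×15 + 5300.95×1 + 205.40×12 = 4368.43 + 2600.85 + 5300.95 + 2464.8 = 14735.03
ΣP(Jan 2023)·Q(Jan 2023) = 501.77×11 + 120.92×15 + 6463.60×1 + 230.32×12 = 5519.47 + 1813.8 + 6463.6 + 2763.84 = 16560.71
Index = 14735.03 / 16560.71 × 100 = 88.9758

89.0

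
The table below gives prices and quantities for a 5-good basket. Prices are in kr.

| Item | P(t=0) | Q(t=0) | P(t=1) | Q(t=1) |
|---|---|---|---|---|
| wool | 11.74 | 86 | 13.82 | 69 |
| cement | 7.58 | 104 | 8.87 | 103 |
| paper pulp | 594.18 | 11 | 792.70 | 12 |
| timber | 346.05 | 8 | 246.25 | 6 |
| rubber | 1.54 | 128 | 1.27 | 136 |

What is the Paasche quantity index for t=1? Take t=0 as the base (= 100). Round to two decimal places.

100.51

Paasche quantity index uses current-period prices as weights.
ΣP(t=1)·Q(t=1) = 13.82×69 + 8.87×103 + 792.70×12 + 246.25×6 + 1.27×136 = 953.58 + 913.61 + 9512.4 + 1477.5 + 172.72 = 13029.81
ΣP(t=1)·Q(t=0) = 13.82×86 + 8.87×104 + 792.70×11 + 246.25×8 + 1.27×128 = 1188.52 + 922.48 + 8719.7 + 1970 + 162.56 = 12963.26
Index = 13029.81 / 12963.26 × 100 = 100.5134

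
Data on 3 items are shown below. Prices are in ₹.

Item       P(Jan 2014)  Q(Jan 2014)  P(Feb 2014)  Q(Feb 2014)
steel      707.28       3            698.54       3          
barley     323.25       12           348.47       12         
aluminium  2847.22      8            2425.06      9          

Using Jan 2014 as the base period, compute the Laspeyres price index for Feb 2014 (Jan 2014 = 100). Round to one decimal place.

89.2

Laspeyres price index uses base-period quantities as weights.
ΣP(Feb 2014)·Q(Jan 2014) = 698.54×3 + 348.47×12 + 2425.06×8 = 2095.62 + 4181.64 + 19400.48 = 25677.74
ΣP(Jan 2014)·Q(Jan 2014) = 707.28×3 + 323.25×12 + 2847.22×8 = 2121.84 + 3879 + 22777.76 = 28778.6
Index = 25677.74 / 28778.6 × 100 = 89.2251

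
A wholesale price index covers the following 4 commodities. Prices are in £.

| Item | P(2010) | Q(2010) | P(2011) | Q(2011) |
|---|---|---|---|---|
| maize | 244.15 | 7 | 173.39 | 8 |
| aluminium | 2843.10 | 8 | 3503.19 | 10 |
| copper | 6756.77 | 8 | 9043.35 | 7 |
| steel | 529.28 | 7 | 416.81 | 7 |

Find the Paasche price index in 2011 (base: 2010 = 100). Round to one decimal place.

Paasche price index uses current-period quantities as weights.
ΣP(2011)·Q(2011) = 173.39×8 + 3503.19×10 + 9043.35×7 + 416.81×7 = 1387.12 + 35031.9 + 63303.45 + 2917.67 = 102640.14
ΣP(2010)·Q(2011) = 244.15×8 + 2843.10×10 + 6756.77×7 + 529.28×7 = 1953.2 + 28431 + 47297.39 + 3704.96 = 81386.55
Index = 102640.14 / 81386.55 × 100 = 126.1144

126.1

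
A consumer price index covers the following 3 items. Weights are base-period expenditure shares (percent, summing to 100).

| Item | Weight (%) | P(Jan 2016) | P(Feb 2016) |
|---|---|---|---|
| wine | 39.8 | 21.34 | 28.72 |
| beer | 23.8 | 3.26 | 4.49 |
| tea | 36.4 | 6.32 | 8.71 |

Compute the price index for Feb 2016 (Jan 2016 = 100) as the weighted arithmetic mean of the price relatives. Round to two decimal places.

136.51

wine: 39.8 × (28.72/21.34) = 39.8 × 1.345829 = 53.5640
beer: 23.8 × (4.49/3.26) = 23.8 × 1.377301 = 32.7798
tea: 36.4 × (8.71/6.32) = 36.4 × 1.378165 = 50.1652
Index = Σ wᵢ·(p₁ᵢ/p₀ᵢ) = 53.5640 + 32.7798 + 50.1652 = 136.5090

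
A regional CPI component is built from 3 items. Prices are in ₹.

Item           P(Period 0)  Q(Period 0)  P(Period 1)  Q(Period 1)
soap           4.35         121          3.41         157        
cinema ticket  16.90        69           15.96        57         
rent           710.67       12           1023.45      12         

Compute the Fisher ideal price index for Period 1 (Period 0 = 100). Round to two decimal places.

134.94

Laspeyres component (base-period weights):
ΣP(Period 1)Q(Period 0) = 3.41×121 + 15.96×69 + 1023.45×12 = 412.61 + 1101.24 + 12281.4 = 13795.25
ΣP(Period 0)Q(Period 0) = 4.35×121 + 16.90×69 + 710.67×12 = 526.35 + 1166.1 + 8528.04 = 10220.49
L = 13795.25 / 10220.49 × 100 = 134.9764
Paasche component (current-period weights):
ΣP(Period 1)Q(Period 1) = 3.41×157 + 15.96×57 + 1023.45×12 = 535.37 + 909.72 + 12281.4 = 13726.49
ΣP(Period 0)Q(Period 1) = 4.35×157 + 16.90×57 + 710.67×12 = 682.95 + 963.3 + 8528.04 = 10174.29
P = 13726.49 / 10174.29 × 100 = 134.9135
Fisher = √(L × P) = √(134.9764 × 134.9135) = 134.9449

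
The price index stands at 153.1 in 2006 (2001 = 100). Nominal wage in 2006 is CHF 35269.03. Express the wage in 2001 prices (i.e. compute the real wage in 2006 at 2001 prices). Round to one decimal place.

23036.6

Real = Nominal ÷ (Index/100) = 35269.03 ÷ (153.1/100)
     = 35269.03 ÷ 1.531 = 23036.5970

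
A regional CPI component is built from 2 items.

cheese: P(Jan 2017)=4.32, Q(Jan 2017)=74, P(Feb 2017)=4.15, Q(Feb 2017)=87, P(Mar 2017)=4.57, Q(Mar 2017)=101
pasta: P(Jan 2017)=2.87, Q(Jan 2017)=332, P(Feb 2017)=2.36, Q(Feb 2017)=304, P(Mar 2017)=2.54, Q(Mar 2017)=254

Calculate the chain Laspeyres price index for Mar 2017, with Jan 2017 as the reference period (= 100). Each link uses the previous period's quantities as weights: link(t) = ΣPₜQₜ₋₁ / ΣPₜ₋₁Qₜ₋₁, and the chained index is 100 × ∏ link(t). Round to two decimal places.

92.96

Link Jan 2017→Feb 2017:
ΣP(Feb 2017)Q(Jan 2017) = 4.15×74 + 2.36×332 = 307.1 + 783.52 = 1090.62
ΣP(Jan 2017)Q(Jan 2017) = 4.32×74 + 2.87×332 = 319.68 + 952.84 = 1272.52
link = 1090.62/1272.52 = 0.857055
Link Feb 2017→Mar 2017:
ΣP(Mar 2017)Q(Feb 2017) = 4.57×87 + 2.54×304 = 397.59 + 772.16 = 1169.75
ΣP(Feb 2017)Q(Feb 2017) = 4.15×87 + 2.36×304 = 361.05 + 717.44 = 1078.49
link = 1169.75/1078.49 = 1.084618
Chained index = 100 × 0.857055 × 1.084618 = 92.9578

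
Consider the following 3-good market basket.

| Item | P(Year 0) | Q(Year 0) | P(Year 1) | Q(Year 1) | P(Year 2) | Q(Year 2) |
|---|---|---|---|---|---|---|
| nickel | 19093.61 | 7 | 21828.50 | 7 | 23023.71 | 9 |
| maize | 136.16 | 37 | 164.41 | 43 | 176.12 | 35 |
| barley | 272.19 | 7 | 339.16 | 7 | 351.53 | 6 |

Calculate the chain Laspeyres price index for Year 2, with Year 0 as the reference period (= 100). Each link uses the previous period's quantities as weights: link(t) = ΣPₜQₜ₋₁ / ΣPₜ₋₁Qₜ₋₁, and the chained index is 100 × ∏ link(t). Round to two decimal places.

Link Year 0→Year 1:
ΣP(Year 1)Q(Year 0) = 21828.50×7 + 164.41×37 + 339.16×7 = 152799.5 + 6083.17 + 2374.12 = 161256.79
ΣP(Year 0)Q(Year 0) = 19093.61×7 + 136.16×37 + 272.19×7 = 133655.27 + 5037.92 + 1905.33 = 140598.52
link = 161256.79/140598.52 = 1.146931
Link Year 1→Year 2:
ΣP(Year 2)Q(Year 1) = 23023.71×7 + 176.12×43 + 351.53×7 = 161165.97 + 7573.16 + 2460.71 = 171199.84
ΣP(Year 1)Q(Year 1) = 21828.50×7 + 164.41×43 + 339.16×7 = 152799.5 + 7069.63 + 2374.12 = 162243.25
link = 171199.84/162243.25 = 1.055205
Chained index = 100 × 1.146931 × 1.055205 = 121.0247

121.02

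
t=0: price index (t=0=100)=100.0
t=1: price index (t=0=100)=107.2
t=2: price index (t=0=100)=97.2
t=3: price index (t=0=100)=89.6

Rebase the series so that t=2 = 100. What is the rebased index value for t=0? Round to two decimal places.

102.88

Rebased(t=0) = 100.0 / 97.2 × 100 = 102.8807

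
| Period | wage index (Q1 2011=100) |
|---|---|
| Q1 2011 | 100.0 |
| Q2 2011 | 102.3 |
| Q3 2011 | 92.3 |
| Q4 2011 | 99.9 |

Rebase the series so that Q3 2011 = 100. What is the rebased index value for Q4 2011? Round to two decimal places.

108.23

Rebased(Q4 2011) = 99.9 / 92.3 × 100 = 108.2340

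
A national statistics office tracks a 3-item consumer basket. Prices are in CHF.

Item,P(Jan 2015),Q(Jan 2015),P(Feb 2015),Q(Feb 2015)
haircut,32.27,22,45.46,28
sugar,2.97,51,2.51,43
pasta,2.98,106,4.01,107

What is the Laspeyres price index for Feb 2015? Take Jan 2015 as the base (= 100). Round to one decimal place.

Laspeyres price index uses base-period quantities as weights.
ΣP(Feb 2015)·Q(Jan 2015) = 45.46×22 + 2.51×51 + 4.01×106 = 1000.12 + 128.01 + 425.06 = 1553.19
ΣP(Jan 2015)·Q(Jan 2015) = 32.27×22 + 2.97×51 + 2.98×106 = 709.94 + 151.47 + 315.88 = 1177.29
Index = 1553.19 / 1177.29 × 100 = 131.9293

131.9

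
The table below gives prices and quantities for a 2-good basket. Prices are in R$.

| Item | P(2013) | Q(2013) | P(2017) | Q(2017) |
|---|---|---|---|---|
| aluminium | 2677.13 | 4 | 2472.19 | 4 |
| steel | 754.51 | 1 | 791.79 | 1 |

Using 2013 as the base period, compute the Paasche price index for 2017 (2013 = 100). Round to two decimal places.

Paasche price index uses current-period quantities as weights.
ΣP(2017)·Q(2017) = 2472.19×4 + 791.79×1 = 9888.76 + 791.79 = 10680.55
ΣP(2013)·Q(2017) = 2677.13×4 + 754.51×1 = 10708.52 + 754.51 = 11463.03
Index = 10680.55 / 11463.03 × 100 = 93.1739

93.17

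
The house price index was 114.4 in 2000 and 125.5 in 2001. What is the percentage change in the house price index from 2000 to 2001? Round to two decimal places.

Change = (125.5 − 114.4) / 114.4 × 100
       = 11.1 / 114.4 × 100 = 9.7028%

9.70%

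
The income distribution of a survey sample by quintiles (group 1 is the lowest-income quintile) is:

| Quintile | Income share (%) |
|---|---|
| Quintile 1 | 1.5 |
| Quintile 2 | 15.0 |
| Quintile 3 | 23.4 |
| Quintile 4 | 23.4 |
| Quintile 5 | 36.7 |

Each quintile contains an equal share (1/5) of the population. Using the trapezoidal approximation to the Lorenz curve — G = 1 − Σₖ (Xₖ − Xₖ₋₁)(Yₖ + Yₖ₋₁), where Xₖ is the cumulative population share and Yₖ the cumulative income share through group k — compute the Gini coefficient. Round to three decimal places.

Cumulative income shares Yₖ: 0.0150, 0.1650, 0.3990, 0.6330, 1.0000
Σ (Xₖ−Xₖ₋₁)(Yₖ+Yₖ₋₁) = (1/5)(0.0150+0.0000) + (1/5)(0.1650+0.0150) + (1/5)(0.3990+0.1650) + (1/5)(0.6330+0.3990) + (1/5)(1.0000+0.6330)
  = 0.0030 + 0.0360 + 0.1128 + 0.2064 + 0.3266 = 0.6848
G = 1 − 0.6848 = 0.3152

0.315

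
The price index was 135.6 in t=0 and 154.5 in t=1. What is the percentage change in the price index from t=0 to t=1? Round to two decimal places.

Change = (154.5 − 135.6) / 135.6 × 100
       = 18.9 / 135.6 × 100 = 13.9381%

13.94%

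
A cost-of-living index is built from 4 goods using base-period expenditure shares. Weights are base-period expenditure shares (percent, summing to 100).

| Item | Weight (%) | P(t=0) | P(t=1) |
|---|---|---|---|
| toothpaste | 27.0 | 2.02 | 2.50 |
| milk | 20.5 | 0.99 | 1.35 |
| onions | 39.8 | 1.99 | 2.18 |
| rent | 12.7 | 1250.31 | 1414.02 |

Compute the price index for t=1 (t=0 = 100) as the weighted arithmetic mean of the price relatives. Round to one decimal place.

toothpaste: 27.0 × (2.50/2.02) = 27.0 × 1.237624 = 33.4158
milk: 20.5 × (1.35/0.99) = 20.5 × 1.363636 = 27.9545
onions: 39.8 × (2.18/1.99) = 39.8 × 1.095477 = 43.6000
rent: 12.7 × (1414.02/1250.31) = 12.7 × 1.130936 = 14.3629
Index = Σ wᵢ·(p₁ᵢ/p₀ᵢ) = 33.4158 + 27.9545 + 43.6000 + 14.3629 = 119.3333

119.3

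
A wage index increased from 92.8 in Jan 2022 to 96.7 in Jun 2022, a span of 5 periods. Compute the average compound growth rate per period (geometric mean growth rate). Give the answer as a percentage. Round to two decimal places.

0.83%

Growth factor = (96.7/92.8)^(1/5) = (1.042026)^(1/5) = 1.008267
Growth rate = 1.008267 − 1 = 0.008267 = 0.8267%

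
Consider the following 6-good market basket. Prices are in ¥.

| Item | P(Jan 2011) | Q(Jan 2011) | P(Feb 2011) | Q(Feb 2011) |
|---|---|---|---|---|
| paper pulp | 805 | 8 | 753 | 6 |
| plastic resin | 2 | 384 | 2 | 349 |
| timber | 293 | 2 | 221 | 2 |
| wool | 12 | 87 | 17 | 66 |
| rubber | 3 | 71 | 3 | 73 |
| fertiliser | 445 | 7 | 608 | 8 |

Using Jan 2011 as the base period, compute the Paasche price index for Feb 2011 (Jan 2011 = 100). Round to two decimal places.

Paasche price index uses current-period quantities as weights.
ΣP(Feb 2011)·Q(Feb 2011) = 753×6 + 2×349 + 221×2 + 17×66 + 3×73 + 608×8 = 4518 + 698 + 442 + 1122 + 219 + 4864 = 11863
ΣP(Jan 2011)·Q(Feb 2011) = 805×6 + 2×349 + 293×2 + 12×66 + 3×73 + 445×8 = 4830 + 698 + 586 + 792 + 219 + 3560 = 10685
Index = 11863 / 10685 × 100 = 111.0248

111.02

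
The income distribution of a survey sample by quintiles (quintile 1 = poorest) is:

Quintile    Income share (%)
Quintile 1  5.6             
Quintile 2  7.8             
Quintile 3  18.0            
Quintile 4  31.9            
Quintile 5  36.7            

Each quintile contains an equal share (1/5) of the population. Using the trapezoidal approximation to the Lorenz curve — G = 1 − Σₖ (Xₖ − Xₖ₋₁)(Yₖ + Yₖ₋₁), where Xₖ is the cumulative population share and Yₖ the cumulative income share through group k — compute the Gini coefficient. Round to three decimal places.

Cumulative income shares Yₖ: 0.0560, 0.1340, 0.3140, 0.6330, 1.0000
Σ (Xₖ−Xₖ₋₁)(Yₖ+Yₖ₋₁) = (1/5)(0.0560+0.0000) + (1/5)(0.1340+0.0560) + (1/5)(0.3140+0.1340) + (1/5)(0.6330+0.3140) + (1/5)(1.0000+0.6330)
  = 0.0112 + 0.0380 + 0.0896 + 0.1894 + 0.3266 = 0.6548
G = 1 − 0.6548 = 0.3452

0.345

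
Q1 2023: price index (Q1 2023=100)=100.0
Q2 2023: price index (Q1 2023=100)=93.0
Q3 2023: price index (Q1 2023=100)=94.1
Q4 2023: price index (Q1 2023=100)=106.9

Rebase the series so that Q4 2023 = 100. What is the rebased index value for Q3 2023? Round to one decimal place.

88.0

Rebased(Q3 2023) = 94.1 / 106.9 × 100 = 88.0262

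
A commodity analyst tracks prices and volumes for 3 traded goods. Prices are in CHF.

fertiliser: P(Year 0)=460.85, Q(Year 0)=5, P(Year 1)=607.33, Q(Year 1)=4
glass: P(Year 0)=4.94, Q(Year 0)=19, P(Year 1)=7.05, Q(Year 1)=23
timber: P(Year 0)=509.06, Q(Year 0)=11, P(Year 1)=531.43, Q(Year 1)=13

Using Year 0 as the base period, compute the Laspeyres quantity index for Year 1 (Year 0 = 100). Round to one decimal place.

107.2

Laspeyres quantity index uses base-period prices as weights.
ΣP(Year 0)·Q(Year 1) = 460.85×4 + 4.94×23 + 509.06×13 = 1843.4 + 113.62 + 6617.78 = 8574.8
ΣP(Year 0)·Q(Year 0) = 460.85×5 + 4.94×19 + 509.06×11 = 2304.25 + 93.86 + 5599.66 = 7997.77
Index = 8574.8 / 7997.77 × 100 = 107.2149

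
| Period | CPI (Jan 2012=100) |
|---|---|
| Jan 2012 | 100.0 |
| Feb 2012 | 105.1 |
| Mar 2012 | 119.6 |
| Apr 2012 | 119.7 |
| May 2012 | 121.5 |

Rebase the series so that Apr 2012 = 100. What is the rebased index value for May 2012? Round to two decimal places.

Rebased(May 2012) = 121.5 / 119.7 × 100 = 101.5038

101.50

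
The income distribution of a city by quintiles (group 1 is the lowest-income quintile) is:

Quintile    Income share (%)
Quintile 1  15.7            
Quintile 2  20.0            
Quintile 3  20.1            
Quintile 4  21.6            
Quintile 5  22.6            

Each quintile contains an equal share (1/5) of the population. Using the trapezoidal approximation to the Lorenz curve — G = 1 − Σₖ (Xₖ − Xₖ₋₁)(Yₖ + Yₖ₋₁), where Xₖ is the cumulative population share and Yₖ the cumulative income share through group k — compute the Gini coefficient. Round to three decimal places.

0.062

Cumulative income shares Yₖ: 0.1570, 0.3570, 0.5580, 0.7740, 1.0000
Σ (Xₖ−Xₖ₋₁)(Yₖ+Yₖ₋₁) = (1/5)(0.1570+0.0000) + (1/5)(0.3570+0.1570) + (1/5)(0.5580+0.3570) + (1/5)(0.7740+0.5580) + (1/5)(1.0000+0.7740)
  = 0.0314 + 0.1028 + 0.1830 + 0.2664 + 0.3548 = 0.9384
G = 1 − 0.9384 = 0.0616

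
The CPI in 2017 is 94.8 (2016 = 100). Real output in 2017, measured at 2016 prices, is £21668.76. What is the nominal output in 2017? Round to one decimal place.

20542.0

Nominal = Real × (Index/100) = 21668.76 × (94.8/100)
        = 21668.76 × 0.948 = 20541.9845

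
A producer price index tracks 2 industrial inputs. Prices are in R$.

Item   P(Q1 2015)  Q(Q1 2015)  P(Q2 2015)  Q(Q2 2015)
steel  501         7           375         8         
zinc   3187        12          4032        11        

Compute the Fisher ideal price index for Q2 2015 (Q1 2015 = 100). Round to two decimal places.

121.69

Laspeyres component (base-period weights):
ΣP(Q2 2015)Q(Q1 2015) = 375×7 + 4032×12 = 2625 + 48384 = 51009
ΣP(Q1 2015)Q(Q1 2015) = 501×7 + 3187×12 = 3507 + 38244 = 41751
L = 51009 / 41751 × 100 = 122.1743
Paasche component (current-period weights):
ΣP(Q2 2015)Q(Q2 2015) = 375×8 + 4032×11 = 3000 + 44352 = 47352
ΣP(Q1 2015)Q(Q2 2015) = 501×8 + 3187×11 = 4008 + 35057 = 39065
P = 47352 / 39065 × 100 = 121.2134
Fisher = √(L × P) = √(122.1743 × 121.2134) = 121.6929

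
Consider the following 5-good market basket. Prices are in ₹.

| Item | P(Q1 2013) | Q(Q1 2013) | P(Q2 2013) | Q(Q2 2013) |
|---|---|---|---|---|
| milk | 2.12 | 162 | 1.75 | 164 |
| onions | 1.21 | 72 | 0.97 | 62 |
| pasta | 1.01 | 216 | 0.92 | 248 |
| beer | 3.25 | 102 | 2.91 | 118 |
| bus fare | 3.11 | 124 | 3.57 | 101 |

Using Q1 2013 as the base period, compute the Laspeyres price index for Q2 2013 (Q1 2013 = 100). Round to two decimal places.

94.56

Laspeyres price index uses base-period quantities as weights.
ΣP(Q2 2013)·Q(Q1 2013) = 1.75×162 + 0.97×72 + 0.92×216 + 2.91×102 + 3.57×124 = 283.5 + 69.84 + 198.72 + 296.82 + 442.68 = 1291.56
ΣP(Q1 2013)·Q(Q1 2013) = 2.12×162 + 1.21×72 + 1.01×216 + 3.25×102 + 3.11×124 = 343.44 + 87.12 + 218.16 + 331.5 + 385.64 = 1365.86
Index = 1291.56 / 1365.86 × 100 = 94.5602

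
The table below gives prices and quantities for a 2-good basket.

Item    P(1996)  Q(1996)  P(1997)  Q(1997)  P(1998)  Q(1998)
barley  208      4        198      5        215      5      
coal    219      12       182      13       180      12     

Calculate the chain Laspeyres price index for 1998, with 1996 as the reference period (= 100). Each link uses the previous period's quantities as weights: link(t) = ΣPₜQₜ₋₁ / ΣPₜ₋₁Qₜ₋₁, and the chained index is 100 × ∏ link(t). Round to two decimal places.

87.52

Link 1996→1997:
ΣP(1997)Q(1996) = 198×4 + 182×12 = 792 + 2184 = 2976
ΣP(1996)Q(1996) = 208×4 + 219×12 = 832 + 2628 = 3460
link = 2976/3460 = 0.860116
Link 1997→1998:
ΣP(1998)Q(1997) = 215×5 + 180×13 = 1075 + 2340 = 3415
ΣP(1997)Q(1997) = 198×5 + 182×13 = 990 + 2366 = 3356
link = 3415/3356 = 1.017580
Chained index = 100 × 0.860116 × 1.017580 = 87.5237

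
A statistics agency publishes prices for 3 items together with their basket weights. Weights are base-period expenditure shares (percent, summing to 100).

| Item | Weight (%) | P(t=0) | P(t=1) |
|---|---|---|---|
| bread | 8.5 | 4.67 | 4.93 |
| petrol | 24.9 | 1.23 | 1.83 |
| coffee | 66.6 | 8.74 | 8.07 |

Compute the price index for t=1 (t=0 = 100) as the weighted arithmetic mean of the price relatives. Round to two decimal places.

107.51

bread: 8.5 × (4.93/4.67) = 8.5 × 1.055675 = 8.9732
petrol: 24.9 × (1.83/1.23) = 24.9 × 1.487805 = 37.0463
coffee: 66.6 × (8.07/8.74) = 66.6 × 0.923341 = 61.4945
Index = Σ wᵢ·(p₁ᵢ/p₀ᵢ) = 8.9732 + 37.0463 + 61.4945 = 107.5141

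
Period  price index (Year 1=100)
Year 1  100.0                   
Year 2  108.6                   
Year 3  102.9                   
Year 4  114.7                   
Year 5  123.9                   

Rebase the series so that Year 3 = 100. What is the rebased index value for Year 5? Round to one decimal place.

120.4

Rebased(Year 5) = 123.9 / 102.9 × 100 = 120.4082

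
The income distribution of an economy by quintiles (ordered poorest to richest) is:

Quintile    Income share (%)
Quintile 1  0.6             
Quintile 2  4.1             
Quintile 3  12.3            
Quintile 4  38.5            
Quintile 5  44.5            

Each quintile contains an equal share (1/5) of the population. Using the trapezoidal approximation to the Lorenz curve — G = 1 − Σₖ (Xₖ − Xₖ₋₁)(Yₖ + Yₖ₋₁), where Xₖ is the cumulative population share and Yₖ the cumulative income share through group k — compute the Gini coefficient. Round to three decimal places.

Cumulative income shares Yₖ: 0.0060, 0.0470, 0.1700, 0.5550, 1.0000
Σ (Xₖ−Xₖ₋₁)(Yₖ+Yₖ₋₁) = (1/5)(0.0060+0.0000) + (1/5)(0.0470+0.0060) + (1/5)(0.1700+0.0470) + (1/5)(0.5550+0.1700) + (1/5)(1.0000+0.5550)
  = 0.0012 + 0.0106 + 0.0434 + 0.1450 + 0.3110 = 0.5112
G = 1 − 0.5112 = 0.4888

0.489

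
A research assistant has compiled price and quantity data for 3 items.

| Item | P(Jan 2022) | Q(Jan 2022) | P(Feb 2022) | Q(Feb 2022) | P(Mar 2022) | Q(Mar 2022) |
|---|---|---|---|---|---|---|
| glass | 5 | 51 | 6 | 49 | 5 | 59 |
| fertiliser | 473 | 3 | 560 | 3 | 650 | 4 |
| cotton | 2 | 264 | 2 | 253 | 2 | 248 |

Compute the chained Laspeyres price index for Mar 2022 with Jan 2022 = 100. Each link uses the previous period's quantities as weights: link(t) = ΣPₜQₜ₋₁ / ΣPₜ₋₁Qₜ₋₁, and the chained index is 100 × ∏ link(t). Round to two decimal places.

Link Jan 2022→Feb 2022:
ΣP(Feb 2022)Q(Jan 2022) = 6×51 + 560×3 + 2×264 = 306 + 1680 + 528 = 2514
ΣP(Jan 2022)Q(Jan 2022) = 5×51 + 473×3 + 2×264 = 255 + 1419 + 528 = 2202
link = 2514/2202 = 1.141689
Link Feb 2022→Mar 2022:
ΣP(Mar 2022)Q(Feb 2022) = 5×49 + 650×3 + 2×253 = 245 + 1950 + 506 = 2701
ΣP(Feb 2022)Q(Feb 2022) = 6×49 + 560×3 + 2×253 = 294 + 1680 + 506 = 2480
link = 2701/2480 = 1.089113
Chained index = 100 × 1.141689 × 1.089113 = 124.3429

124.34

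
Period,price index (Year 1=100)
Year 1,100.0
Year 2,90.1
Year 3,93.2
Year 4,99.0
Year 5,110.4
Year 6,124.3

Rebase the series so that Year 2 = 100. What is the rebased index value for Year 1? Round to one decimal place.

Rebased(Year 1) = 100.0 / 90.1 × 100 = 110.9878

111.0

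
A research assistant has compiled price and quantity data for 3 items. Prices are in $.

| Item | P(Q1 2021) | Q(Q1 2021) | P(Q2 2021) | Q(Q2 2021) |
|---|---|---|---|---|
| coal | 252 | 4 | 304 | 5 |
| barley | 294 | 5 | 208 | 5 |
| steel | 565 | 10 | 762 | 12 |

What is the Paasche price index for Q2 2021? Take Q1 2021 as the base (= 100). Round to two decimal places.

Paasche price index uses current-period quantities as weights.
ΣP(Q2 2021)·Q(Q2 2021) = 304×5 + 208×5 + 762×12 = 1520 + 1040 + 9144 = 11704
ΣP(Q1 2021)·Q(Q2 2021) = 252×5 + 294×5 + 565×12 = 1260 + 1470 + 6780 = 9510
Index = 11704 / 9510 × 100 = 123.0705

123.07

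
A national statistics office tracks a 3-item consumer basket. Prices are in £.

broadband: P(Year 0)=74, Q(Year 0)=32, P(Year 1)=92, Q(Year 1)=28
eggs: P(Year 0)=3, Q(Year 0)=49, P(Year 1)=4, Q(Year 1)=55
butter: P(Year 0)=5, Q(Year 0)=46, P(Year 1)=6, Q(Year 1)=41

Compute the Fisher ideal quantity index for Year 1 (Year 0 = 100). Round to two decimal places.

89.01

Laspeyres component (base-period weights):
ΣP(Year 0)Q(Year 1) = 74×28 + 3×55 + 5×41 = 2072 + 165 + 205 = 2442
ΣP(Year 0)Q(Year 0) = 74×32 + 3×49 + 5×46 = 2368 + 147 + 230 = 2745
L = 2442 / 2745 × 100 = 88.9617
Paasche component (current-period weights):
ΣP(Year 1)Q(Year 1) = 92×28 + 4×55 + 6×41 = 2576 + 220 + 246 = 3042
ΣP(Year 1)Q(Year 0) = 92×32 + 4×49 + 6×46 = 2944 + 196 + 276 = 3416
P = 3042 / 3416 × 100 = 89.0515
Fisher = √(L × P) = √(88.9617 × 89.0515) = 89.0066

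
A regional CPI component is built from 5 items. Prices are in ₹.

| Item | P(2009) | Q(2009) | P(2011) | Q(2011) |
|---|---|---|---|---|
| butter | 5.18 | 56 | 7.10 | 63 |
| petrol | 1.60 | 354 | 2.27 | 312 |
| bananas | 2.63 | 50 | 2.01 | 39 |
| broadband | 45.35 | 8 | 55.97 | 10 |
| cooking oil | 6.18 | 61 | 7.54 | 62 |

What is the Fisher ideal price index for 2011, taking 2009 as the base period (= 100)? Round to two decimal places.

Laspeyres component (base-period weights):
ΣP(2011)Q(2009) = 7.10×56 + 2.27×354 + 2.01×50 + 55.97×8 + 7.54×61 = 397.6 + 803.58 + 100.5 + 447.76 + 459.94 = 2209.38
ΣP(2009)Q(2009) = 5.18×56 + 1.60×354 + 2.63×50 + 45.35×8 + 6.18×61 = 290.08 + 566.4 + 131.5 + 362.8 + 376.98 = 1727.76
L = 2209.38 / 1727.76 × 100 = 127.8754
Paasche component (current-period weights):
ΣP(2011)Q(2011) = 7.10×63 + 2.27×312 + 2.01×39 + 55.97×10 + 7.54×62 = 447.3 + 708.24 + 78.39 + 559.7 + 467.48 = 2261.11
ΣP(2009)Q(2011) = 5.18×63 + 1.60×312 + 2.63×39 + 45.35×10 + 6.18×62 = 326.34 + 499.2 + 102.57 + 453.5 + 383.16 = 1764.77
P = 2261.11 / 1764.77 × 100 = 128.1249
Fisher = √(L × P) = √(127.8754 × 128.1249) = 128.0001

128.00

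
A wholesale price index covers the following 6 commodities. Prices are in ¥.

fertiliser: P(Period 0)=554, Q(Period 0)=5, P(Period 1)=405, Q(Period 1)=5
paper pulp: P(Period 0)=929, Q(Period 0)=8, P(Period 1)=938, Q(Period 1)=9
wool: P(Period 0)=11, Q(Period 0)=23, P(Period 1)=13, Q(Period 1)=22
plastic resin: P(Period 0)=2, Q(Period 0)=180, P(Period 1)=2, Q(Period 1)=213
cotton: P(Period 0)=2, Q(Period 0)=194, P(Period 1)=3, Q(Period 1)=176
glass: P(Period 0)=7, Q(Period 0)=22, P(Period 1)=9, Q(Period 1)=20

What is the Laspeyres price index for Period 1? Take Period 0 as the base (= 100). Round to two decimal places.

Laspeyres price index uses base-period quantities as weights.
ΣP(Period 1)·Q(Period 0) = 405×5 + 938×8 + 13×23 + 2×180 + 3×194 + 9×22 = 2025 + 7504 + 299 + 360 + 582 + 198 = 10968
ΣP(Period 0)·Q(Period 0) = 554×5 + 929×8 + 11×23 + 2×180 + 2×194 + 7×22 = 2770 + 7432 + 253 + 360 + 388 + 154 = 11357
Index = 10968 / 11357 × 100 = 96.5748

96.57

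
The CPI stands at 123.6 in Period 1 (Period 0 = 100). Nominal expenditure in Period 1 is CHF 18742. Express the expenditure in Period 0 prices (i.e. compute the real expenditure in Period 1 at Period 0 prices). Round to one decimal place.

Real = Nominal ÷ (Index/100) = 18742 ÷ (123.6/100)
     = 18742 ÷ 1.236 = 15163.4304

15163.4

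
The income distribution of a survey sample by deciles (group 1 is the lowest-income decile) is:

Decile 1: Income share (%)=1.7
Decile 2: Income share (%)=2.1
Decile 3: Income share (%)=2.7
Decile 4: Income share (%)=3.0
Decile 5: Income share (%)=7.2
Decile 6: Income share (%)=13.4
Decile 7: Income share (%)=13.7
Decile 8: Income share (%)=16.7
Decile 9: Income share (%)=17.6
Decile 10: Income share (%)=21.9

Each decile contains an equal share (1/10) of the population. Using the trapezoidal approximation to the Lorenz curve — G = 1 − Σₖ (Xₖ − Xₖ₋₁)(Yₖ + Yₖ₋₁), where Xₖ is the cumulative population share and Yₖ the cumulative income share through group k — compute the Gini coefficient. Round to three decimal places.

0.399

Cumulative income shares Yₖ: 0.0170, 0.0380, 0.0650, 0.0950, 0.1670, 0.3010, 0.4380, 0.6050, 0.7810, 1.0000
Σ (Xₖ−Xₖ₋₁)(Yₖ+Yₖ₋₁) = (1/10)(0.0170+0.0000) + (1/10)(0.0380+0.0170) + (1/10)(0.0650+0.0380) + (1/10)(0.0950+0.0650) + (1/10)(0.1670+0.0950) + (1/10)(0.3010+0.1670) + (1/10)(0.4380+0.3010) + (1/10)(0.6050+0.4380) + (1/10)(0.7810+0.6050) + (1/10)(1.0000+0.7810)
  = 0.0017 + 0.0055 + 0.0103 + 0.0160 + 0.0262 + 0.0468 + 0.0739 + 0.1043 + 0.1386 + 0.1781 = 0.6014
G = 1 − 0.6014 = 0.3986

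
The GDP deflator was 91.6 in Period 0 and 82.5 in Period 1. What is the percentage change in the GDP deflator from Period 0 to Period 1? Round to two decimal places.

-9.93%

Change = (82.5 − 91.6) / 91.6 × 100
       = -9.1 / 91.6 × 100 = -9.9345%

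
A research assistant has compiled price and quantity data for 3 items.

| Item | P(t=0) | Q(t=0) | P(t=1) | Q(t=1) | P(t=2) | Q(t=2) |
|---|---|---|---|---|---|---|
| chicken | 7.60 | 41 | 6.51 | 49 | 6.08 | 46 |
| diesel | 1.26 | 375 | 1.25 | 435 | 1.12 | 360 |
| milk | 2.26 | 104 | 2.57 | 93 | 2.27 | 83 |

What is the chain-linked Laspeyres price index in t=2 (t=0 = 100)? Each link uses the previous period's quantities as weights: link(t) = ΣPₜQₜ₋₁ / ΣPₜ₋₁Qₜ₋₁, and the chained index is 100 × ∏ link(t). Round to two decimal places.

Link t=0→t=1:
ΣP(t=1)Q(t=0) = 6.51×41 + 1.25×375 + 2.57×104 = 266.91 + 468.75 + 267.28 = 1002.94
ΣP(t=0)Q(t=0) = 7.60×41 + 1.26×375 + 2.26×104 = 311.6 + 472.5 + 235.04 = 1019.14
link = 1002.94/1019.14 = 0.984104
Link t=1→t=2:
ΣP(t=2)Q(t=1) = 6.08×49 + 1.12×435 + 2.27×93 = 297.92 + 487.2 + 211.11 = 996.23
ΣP(t=1)Q(t=1) = 6.51×49 + 1.25×435 + 2.57×93 = 318.99 + 543.75 + 239.01 = 1101.75
link = 996.23/1101.75 = 0.904225
Chained index = 100 × 0.984104 × 0.904225 = 88.9852

88.99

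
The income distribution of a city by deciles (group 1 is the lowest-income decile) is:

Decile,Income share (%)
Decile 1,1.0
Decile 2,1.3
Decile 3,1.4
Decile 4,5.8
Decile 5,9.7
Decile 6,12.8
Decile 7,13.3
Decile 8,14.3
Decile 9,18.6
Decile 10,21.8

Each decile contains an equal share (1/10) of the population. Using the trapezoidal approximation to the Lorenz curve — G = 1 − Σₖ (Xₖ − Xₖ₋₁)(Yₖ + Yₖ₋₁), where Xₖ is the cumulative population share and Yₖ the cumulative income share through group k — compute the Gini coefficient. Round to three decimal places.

Cumulative income shares Yₖ: 0.0100, 0.0230, 0.0370, 0.0950, 0.1920, 0.3200, 0.4530, 0.5960, 0.7820, 1.0000
Σ (Xₖ−Xₖ₋₁)(Yₖ+Yₖ₋₁) = (1/10)(0.0100+0.0000) + (1/10)(0.0230+0.0100) + (1/10)(0.0370+0.0230) + (1/10)(0.0950+0.0370) + (1/10)(0.1920+0.0950) + (1/10)(0.3200+0.1920) + (1/10)(0.4530+0.3200) + (1/10)(0.5960+0.4530) + (1/10)(0.7820+0.5960) + (1/10)(1.0000+0.7820)
  = 0.0010 + 0.0033 + 0.0060 + 0.0132 + 0.0287 + 0.0512 + 0.0773 + 0.1049 + 0.1378 + 0.1782 = 0.6016
G = 1 − 0.6016 = 0.3984

0.398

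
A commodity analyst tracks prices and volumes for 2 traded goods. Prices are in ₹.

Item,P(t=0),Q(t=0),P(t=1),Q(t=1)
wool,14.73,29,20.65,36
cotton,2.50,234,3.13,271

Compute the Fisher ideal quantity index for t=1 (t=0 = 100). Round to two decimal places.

Laspeyres component (base-period weights):
ΣP(t=0)Q(t=1) = 14.73×36 + 2.50×271 = 530.28 + 677.5 = 1207.78
ΣP(t=0)Q(t=0) = 14.73×29 + 2.50×234 = 427.17 + 585 = 1012.17
L = 1207.78 / 1012.17 × 100 = 119.3258
Paasche component (current-period weights):
ΣP(t=1)Q(t=1) = 20.65×36 + 3.13×271 = 743.4 + 848.23 = 1591.63
ΣP(t=1)Q(t=0) = 20.65×29 + 3.13×234 = 598.85 + 732.42 = 1331.27
P = 1591.63 / 1331.27 × 100 = 119.5573
Fisher = √(L × P) = √(119.3258 × 119.5573) = 119.4415

119.44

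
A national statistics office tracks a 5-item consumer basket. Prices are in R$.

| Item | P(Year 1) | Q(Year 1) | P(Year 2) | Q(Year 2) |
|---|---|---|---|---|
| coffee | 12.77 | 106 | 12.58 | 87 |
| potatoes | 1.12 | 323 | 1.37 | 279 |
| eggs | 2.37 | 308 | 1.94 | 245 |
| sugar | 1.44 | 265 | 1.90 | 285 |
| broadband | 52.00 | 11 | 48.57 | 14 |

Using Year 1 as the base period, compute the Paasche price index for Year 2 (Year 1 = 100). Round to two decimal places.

100.98

Paasche price index uses current-period quantities as weights.
ΣP(Year 2)·Q(Year 2) = 12.58×87 + 1.37×279 + 1.94×245 + 1.90×285 + 48.57×14 = 1094.46 + 382.23 + 475.3 + 541.5 + 679.98 = 3173.47
ΣP(Year 1)·Q(Year 2) = 12.77×87 + 1.12×279 + 2.37×245 + 1.44×285 + 52.00×14 = 1110.99 + 312.48 + 580.65 + 410.4 + 728 = 3142.52
Index = 3173.47 / 3142.52 × 100 = 100.9849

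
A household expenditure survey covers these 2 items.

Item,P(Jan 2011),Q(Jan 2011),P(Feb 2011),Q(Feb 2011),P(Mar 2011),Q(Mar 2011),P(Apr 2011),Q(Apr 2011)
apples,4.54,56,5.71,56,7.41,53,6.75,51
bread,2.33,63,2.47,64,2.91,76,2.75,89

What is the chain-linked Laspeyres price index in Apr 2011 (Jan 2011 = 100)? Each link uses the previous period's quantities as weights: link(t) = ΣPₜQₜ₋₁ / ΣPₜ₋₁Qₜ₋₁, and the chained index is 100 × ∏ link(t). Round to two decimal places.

137.69

Link Jan 2011→Feb 2011:
ΣP(Feb 2011)Q(Jan 2011) = 5.71×56 + 2.47×63 = 319.76 + 155.61 = 475.37
ΣP(Jan 2011)Q(Jan 2011) = 4.54×56 + 2.33×63 = 254.24 + 146.79 = 401.03
link = 475.37/401.03 = 1.185373
Link Feb 2011→Mar 2011:
ΣP(Mar 2011)Q(Feb 2011) = 7.41×56 + 2.91×64 = 414.96 + 186.24 = 601.2
ΣP(Feb 2011)Q(Feb 2011) = 5.71×56 + 2.47×64 = 319.76 + 158.08 = 477.84
link = 601.2/477.84 = 1.258162
Link Mar 2011→Apr 2011:
ΣP(Apr 2011)Q(Mar 2011) = 6.75×53 + 2.75×76 = 357.75 + 209 = 566.75
ΣP(Mar 2011)Q(Mar 2011) = 7.41×53 + 2.91×76 = 392.73 + 221.16 = 613.89
link = 566.75/613.89 = 0.923211
Chained index = 100 × 1.185373 × 1.258162 × 0.923211 = 137.6868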